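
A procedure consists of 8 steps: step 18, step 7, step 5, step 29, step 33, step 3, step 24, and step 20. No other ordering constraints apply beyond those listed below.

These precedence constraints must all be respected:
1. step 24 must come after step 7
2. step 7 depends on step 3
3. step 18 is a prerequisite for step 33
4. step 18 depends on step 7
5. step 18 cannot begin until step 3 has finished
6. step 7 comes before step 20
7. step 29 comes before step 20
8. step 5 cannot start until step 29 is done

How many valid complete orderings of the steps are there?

2 steps have no prerequisites (step 29, step 3), so any of them could come first.
Enumerating by repeatedly choosing an available step (one whose prerequisites are all placed) gives 276 distinct complete orderings.

276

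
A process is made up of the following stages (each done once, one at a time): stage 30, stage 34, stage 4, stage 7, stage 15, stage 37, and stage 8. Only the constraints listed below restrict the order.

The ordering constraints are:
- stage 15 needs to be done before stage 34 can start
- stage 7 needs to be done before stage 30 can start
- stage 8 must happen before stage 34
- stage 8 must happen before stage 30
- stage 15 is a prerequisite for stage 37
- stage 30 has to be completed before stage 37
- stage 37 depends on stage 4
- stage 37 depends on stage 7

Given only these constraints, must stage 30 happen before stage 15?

Stage 30 and stage 15 are not related by any chain of constraints.
A valid ordering placing stage 15 before stage 30 exists, so the answer is no.

No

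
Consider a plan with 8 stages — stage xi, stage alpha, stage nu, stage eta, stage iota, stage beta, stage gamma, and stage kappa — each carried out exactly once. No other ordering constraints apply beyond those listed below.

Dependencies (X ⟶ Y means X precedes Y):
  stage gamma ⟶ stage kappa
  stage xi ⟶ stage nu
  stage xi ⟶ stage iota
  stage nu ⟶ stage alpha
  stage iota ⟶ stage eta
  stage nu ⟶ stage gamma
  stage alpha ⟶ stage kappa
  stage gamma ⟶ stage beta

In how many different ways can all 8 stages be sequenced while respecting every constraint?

105

Only stage xi has no prerequisites, so it must go first.
Enumerating by repeatedly choosing an available stage (one whose prerequisites are all placed) gives 105 distinct complete orderings.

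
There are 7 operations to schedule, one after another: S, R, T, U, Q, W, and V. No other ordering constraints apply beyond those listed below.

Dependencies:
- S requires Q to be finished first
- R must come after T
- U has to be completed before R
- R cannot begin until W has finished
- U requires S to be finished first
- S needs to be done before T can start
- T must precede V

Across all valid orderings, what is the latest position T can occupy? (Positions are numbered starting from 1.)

5

Following every chain forward from T, the operations that must come later are R, V — 2 of them.
So at least 2 operations follow T, putting T no later than position 5. That position is achievable by scheduling everything else first.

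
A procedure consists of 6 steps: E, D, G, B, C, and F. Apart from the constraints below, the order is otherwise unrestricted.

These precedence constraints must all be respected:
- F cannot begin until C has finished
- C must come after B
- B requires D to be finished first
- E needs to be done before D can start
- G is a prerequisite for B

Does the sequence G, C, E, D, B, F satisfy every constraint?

The sequence places C ahead of B.
Since B is required before C, the ordering is invalid.

No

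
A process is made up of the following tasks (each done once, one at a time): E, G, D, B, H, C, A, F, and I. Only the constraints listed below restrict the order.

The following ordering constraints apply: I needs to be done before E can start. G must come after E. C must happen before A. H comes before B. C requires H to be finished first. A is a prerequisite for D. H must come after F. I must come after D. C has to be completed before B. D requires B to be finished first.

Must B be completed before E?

Tracing the constraints gives a chain: B → D → I → E.
So B must precede E in any valid ordering.

Yes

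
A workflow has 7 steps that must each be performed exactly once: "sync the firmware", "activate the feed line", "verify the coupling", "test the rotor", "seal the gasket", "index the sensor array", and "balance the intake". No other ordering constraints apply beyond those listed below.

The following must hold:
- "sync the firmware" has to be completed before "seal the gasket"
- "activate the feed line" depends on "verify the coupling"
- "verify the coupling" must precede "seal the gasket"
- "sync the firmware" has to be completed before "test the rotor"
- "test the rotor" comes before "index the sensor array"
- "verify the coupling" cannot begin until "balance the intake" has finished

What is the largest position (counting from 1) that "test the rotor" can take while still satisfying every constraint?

Following the constraints forward from "test the rotor", its only required successor is "index the sensor array".
So at least 1 step follows "test the rotor", putting "test the rotor" no later than position 6. That position is achievable by scheduling everything else first.

6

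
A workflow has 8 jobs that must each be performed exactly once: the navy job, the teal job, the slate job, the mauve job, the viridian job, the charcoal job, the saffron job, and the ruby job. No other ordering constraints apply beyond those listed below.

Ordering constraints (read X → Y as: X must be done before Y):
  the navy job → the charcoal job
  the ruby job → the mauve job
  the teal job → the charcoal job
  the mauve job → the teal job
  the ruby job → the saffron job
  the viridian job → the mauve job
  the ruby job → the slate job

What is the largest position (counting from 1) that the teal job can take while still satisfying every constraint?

Following the constraints forward from the teal job, its only required successor is the charcoal job.
With 1 mandatory successor out of 8 jobs total, the latest slot for the teal job is 8−1 = 7, and it's reachable by doing all non-successors before the teal job.

7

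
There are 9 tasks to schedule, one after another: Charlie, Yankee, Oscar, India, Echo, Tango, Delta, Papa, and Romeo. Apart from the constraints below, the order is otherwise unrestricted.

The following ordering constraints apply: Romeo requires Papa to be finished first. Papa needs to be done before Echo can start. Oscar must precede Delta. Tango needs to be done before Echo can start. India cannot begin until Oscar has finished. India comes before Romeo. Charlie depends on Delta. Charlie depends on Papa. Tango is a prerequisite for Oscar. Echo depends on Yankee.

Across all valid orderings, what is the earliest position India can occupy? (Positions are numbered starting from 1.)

3

Every task that must precede India has to come before it. Tracing all chains that end at India, those tasks are: Oscar, Tango — 2 in total.
With 2 mandatory predecessors, the earliest India can sit is position 2+1 = 3, and placing just those 2 first achieves it.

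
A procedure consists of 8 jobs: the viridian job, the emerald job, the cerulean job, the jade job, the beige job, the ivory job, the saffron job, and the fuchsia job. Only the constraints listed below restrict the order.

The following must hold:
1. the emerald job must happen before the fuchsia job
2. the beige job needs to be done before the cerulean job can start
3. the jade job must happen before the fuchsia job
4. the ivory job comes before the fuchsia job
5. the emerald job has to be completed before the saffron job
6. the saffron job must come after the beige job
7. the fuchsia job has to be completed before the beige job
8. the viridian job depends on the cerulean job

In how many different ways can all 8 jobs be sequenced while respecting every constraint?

The jobs with no prerequisites are the emerald job, the jade job, the ivory job; any of them can be placed first.
Counting all ways to extend the partial order to a total order gives 18.

18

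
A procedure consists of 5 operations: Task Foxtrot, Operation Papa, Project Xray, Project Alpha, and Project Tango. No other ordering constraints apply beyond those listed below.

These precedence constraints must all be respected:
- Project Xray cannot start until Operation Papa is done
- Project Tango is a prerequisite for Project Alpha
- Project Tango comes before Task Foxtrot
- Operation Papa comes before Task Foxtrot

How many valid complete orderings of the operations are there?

16

The operations with no prerequisites are Operation Papa, Project Tango; any of them can be placed first.
Systematically extending each partial ordering one operation at a time and counting, there are 16 complete orderings.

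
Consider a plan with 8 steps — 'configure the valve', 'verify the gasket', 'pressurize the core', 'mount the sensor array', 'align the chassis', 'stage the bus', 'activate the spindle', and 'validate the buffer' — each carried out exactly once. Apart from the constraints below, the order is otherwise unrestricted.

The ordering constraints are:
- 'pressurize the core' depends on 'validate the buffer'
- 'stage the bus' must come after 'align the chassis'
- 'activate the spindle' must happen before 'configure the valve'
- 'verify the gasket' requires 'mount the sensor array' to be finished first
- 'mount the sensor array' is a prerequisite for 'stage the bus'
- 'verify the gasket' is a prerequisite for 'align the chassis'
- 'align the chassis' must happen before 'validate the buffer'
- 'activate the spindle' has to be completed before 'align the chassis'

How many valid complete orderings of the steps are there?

The steps with no prerequisites are 'mount the sensor array', 'activate the spindle'; any of them can be placed first.
Systematically extending each partial ordering one step at a time and counting, there are 54 complete orderings.

54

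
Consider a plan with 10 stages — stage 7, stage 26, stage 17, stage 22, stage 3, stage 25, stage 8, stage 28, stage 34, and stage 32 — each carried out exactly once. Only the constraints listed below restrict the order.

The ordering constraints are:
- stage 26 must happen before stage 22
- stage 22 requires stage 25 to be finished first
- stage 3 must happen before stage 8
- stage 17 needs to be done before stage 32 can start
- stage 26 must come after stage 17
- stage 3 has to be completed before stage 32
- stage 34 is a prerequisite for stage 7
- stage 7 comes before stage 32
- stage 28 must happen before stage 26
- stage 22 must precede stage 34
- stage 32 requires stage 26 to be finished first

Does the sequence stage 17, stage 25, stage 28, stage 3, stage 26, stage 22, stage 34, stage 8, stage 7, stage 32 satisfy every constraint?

Yes

Checking each listed constraint against this order: for instance, stage 17 is in position 1 and stage 32 in position 10, so that constraint holds — and the remaining constraints check out the same way.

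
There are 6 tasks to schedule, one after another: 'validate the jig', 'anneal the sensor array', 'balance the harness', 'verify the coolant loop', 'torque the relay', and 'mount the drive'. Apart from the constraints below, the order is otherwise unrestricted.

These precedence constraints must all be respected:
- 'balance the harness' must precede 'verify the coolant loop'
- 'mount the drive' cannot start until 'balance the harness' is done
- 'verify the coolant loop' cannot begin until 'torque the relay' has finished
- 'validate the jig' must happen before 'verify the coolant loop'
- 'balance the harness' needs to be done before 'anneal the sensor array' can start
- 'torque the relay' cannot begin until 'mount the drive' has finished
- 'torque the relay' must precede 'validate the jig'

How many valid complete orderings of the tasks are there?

5

'balance the harness' is the only task with nothing required before it, so every ordering starts there.
Enumerating by repeatedly choosing an available task (one whose prerequisites are all placed) gives 5 distinct complete orderings.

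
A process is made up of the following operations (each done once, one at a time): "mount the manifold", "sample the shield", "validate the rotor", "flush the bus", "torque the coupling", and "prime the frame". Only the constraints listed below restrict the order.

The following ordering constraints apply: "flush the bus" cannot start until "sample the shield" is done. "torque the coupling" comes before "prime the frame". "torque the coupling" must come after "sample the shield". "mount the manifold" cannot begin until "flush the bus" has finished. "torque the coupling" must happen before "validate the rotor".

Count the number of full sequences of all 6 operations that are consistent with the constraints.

"sample the shield" is the only operation with nothing required before it, so every ordering starts there.
Systematically extending each partial ordering one operation at a time and counting, there are 20 complete orderings.

20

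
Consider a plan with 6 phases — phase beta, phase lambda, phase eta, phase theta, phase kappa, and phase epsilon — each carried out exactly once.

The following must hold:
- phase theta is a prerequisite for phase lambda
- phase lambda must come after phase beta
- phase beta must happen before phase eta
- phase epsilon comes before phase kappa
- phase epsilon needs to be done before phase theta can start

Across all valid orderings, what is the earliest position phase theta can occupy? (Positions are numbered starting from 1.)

Working backwards through the constraints from phase theta, its only required predecessor is phase epsilon.
With 1 mandatory predecessor, the earliest phase theta can sit is position 1+1 = 2, and placing just that one first achieves it.

2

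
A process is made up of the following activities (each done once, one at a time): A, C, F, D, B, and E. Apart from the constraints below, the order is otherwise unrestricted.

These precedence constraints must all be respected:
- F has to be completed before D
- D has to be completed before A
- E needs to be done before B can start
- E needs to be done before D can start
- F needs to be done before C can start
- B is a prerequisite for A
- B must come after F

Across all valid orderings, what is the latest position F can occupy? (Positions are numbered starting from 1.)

Every activity that must follow F has to come after it. Tracing all chains starting from F, those activities are: A, C, D, B — 4 in total.
So at least 4 activities follow F, putting F no later than position 2. That position is achievable by scheduling everything else first.

2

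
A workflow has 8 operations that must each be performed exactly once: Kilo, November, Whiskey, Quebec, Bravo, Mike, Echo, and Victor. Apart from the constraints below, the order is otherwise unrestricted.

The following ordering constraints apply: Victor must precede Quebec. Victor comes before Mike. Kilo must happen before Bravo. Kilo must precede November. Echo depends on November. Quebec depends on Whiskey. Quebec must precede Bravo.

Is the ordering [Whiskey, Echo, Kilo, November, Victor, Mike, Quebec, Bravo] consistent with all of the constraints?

In the proposed order, Echo appears before November.
But one of the constraints requires November before Echo, so this ordering violates it.

No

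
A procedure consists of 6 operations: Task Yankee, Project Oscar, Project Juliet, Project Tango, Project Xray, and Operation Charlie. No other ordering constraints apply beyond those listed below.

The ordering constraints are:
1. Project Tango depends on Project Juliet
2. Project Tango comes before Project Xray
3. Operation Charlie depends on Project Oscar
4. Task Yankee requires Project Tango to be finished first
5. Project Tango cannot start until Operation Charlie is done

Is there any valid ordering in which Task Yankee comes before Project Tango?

The constraints give a chain Project Tango → Task Yankee, which forces Project Tango before Task Yankee.
So no valid ordering can have Task Yankee before Project Tango.

No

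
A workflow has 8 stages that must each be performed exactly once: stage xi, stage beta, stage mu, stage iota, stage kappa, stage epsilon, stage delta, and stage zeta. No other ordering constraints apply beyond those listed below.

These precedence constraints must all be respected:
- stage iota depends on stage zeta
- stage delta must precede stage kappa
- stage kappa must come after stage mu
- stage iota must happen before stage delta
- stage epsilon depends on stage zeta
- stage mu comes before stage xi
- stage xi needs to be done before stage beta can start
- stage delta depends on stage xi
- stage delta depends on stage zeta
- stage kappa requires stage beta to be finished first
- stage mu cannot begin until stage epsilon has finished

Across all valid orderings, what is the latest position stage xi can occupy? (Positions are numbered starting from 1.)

The stages that are forced after stage xi, directly or by a chain of constraints, are stage beta, stage kappa, stage delta. That's 3 stages.
With 3 mandatory successors out of 8 stages total, the latest slot for stage xi is 8−3 = 5, and it's reachable by doing all non-successors before stage xi.

5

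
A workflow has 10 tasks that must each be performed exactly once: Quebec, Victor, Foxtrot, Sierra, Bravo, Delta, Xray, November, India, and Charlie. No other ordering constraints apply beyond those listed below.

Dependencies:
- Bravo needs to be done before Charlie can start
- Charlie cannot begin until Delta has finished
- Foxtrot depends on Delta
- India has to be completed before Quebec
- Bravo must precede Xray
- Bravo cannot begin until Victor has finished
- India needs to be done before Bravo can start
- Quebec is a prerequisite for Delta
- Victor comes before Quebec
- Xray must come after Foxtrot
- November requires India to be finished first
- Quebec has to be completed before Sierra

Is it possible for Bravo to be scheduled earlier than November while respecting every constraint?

The constraints leave Bravo and November unordered relative to each other; nothing requires November earlier.
So a valid ordering placing Bravo earlier than November exists.

Yes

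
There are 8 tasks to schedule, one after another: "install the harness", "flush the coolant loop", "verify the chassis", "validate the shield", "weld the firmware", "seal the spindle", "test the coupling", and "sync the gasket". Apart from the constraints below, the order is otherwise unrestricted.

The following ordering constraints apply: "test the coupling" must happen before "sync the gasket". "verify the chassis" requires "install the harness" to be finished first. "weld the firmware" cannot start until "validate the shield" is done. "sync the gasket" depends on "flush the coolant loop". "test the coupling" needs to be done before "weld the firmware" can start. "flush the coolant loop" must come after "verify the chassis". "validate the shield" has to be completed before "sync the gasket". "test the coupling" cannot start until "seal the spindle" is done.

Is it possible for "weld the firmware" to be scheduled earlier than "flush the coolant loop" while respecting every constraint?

The constraints leave "weld the firmware" and "flush the coolant loop" unordered relative to each other; nothing requires "flush the coolant loop" earlier.
So a valid ordering placing "weld the firmware" earlier than "flush the coolant loop" exists.

Yes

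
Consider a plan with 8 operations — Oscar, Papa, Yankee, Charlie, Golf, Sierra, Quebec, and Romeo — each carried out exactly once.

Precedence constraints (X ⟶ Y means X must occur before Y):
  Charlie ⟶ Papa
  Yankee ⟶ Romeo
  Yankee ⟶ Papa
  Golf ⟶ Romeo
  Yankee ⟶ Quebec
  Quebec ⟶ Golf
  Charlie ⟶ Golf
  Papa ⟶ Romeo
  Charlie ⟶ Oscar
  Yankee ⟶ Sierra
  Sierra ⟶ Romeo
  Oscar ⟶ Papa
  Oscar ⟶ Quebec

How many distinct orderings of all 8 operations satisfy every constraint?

2 operations have no prerequisites (Yankee, Charlie), so any of them could come first.
Counting all ways to extend the partial order to a total order gives 45.

45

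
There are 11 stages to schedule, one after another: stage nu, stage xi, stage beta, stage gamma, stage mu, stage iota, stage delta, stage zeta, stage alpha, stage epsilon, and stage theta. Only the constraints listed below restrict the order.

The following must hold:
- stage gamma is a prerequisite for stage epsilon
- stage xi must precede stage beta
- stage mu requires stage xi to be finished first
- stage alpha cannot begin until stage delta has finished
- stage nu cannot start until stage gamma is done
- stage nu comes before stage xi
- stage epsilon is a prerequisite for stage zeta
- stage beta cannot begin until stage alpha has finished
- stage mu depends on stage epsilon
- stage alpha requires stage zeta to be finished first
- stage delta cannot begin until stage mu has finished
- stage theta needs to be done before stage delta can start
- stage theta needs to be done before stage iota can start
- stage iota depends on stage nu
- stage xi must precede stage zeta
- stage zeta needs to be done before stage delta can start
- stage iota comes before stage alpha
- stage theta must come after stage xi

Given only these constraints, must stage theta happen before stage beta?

Chaining the stated constraints: stage theta → stage iota → stage alpha → stage beta.
That forces stage theta before stage beta in every valid schedule.

Yes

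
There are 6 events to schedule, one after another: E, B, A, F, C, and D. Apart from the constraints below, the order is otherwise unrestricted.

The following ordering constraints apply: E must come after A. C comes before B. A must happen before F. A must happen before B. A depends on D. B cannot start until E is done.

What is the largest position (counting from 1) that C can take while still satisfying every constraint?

5

Following the constraints forward from C, its only required successor is B.
With 1 mandatory successor out of 6 events total, the latest slot for C is 6−1 = 5, and it's reachable by doing all non-successors before C.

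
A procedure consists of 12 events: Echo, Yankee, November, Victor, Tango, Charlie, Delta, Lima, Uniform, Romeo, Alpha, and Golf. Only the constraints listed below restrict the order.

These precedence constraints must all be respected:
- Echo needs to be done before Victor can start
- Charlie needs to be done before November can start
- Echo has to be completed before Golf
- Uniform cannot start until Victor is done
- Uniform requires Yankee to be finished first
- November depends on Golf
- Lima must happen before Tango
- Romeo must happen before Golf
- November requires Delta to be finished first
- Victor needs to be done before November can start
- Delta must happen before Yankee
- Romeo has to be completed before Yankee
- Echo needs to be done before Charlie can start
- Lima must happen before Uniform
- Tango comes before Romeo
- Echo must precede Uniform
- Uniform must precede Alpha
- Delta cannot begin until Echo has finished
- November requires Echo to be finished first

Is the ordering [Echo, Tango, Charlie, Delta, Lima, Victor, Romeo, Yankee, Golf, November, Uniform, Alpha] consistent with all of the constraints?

No

In the proposed order, Tango appears before Lima.
That contradicts the constraint that Lima must precede Tango.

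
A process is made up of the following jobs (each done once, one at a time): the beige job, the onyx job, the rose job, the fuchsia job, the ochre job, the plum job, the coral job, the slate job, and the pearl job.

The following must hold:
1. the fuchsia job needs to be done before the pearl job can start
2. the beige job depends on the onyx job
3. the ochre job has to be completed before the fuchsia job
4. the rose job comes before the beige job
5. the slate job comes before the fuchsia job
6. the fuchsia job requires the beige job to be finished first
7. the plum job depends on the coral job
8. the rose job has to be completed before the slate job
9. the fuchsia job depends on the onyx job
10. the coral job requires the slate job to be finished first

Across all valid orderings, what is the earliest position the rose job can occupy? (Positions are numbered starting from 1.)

1

No constraint forces any other job before the rose job, so it can be placed first.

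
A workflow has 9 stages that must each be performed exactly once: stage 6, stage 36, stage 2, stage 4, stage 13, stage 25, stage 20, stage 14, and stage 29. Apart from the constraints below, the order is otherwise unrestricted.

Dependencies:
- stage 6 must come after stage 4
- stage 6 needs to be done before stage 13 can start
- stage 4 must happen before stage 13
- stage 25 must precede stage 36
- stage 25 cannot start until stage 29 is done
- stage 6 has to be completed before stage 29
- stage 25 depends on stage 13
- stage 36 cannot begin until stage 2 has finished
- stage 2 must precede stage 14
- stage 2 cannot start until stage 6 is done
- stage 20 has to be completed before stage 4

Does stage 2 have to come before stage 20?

In fact the dependencies run the other way: stage 20 → stage 4 → stage 6 → stage 2.
So stage 2 never precedes stage 20.

No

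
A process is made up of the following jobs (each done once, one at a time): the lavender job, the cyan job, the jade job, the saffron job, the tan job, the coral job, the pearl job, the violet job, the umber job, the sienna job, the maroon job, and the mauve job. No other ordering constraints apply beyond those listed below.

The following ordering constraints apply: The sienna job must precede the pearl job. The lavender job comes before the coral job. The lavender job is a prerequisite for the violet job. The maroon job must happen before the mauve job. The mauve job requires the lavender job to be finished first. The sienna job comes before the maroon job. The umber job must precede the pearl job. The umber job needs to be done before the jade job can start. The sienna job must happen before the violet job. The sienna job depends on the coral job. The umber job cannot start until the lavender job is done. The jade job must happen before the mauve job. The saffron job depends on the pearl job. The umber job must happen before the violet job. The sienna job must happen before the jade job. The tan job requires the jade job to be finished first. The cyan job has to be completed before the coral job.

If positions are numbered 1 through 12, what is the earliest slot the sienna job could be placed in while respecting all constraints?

4

Every job that must precede the sienna job has to come before it. Tracing all chains that end at the sienna job, those jobs are: the lavender job, the cyan job, the coral job — 3 in total.
So at minimum 3 jobs come before the sienna job, putting the sienna job no earlier than position 4. That position is achievable by scheduling exactly those predecessors first.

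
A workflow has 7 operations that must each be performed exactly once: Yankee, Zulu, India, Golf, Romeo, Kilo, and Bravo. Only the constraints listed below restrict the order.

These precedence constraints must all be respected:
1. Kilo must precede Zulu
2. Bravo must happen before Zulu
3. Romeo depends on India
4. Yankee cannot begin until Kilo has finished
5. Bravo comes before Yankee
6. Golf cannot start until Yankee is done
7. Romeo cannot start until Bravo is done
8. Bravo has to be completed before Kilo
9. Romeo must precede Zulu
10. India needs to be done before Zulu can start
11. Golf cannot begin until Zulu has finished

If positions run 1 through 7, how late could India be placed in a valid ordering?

4

The operations that are forced after India, directly or by a chain of constraints, are Zulu, Golf, Romeo. That's 3 operations.
With 3 mandatory successors out of 7 operations total, the latest slot for India is 7−3 = 4, and it's reachable by doing all non-successors before India.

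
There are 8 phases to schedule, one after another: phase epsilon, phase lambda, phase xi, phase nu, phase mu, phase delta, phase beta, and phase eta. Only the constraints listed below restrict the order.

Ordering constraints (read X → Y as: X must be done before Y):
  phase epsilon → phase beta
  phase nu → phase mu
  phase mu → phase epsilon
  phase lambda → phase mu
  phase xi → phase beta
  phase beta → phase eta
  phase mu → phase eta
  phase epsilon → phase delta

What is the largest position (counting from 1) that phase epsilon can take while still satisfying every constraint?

The phases that are forced after phase epsilon, directly or by a chain of constraints, are phase delta, phase beta, phase eta. That's 3 phases.
With 3 mandatory successors out of 8 phases total, the latest slot for phase epsilon is 8−3 = 5, and it's reachable by doing all non-successors before phase epsilon.

5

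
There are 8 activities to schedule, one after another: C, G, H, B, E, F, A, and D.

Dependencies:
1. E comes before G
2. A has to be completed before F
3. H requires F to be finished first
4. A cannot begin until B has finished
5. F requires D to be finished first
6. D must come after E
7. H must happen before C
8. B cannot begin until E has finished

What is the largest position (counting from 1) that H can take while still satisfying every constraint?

7

The only activity forced after H (directly or by a chain) is C.
With 1 mandatory successor out of 8 activities total, the latest slot for H is 8−1 = 7, and it's reachable by doing all non-successors before H.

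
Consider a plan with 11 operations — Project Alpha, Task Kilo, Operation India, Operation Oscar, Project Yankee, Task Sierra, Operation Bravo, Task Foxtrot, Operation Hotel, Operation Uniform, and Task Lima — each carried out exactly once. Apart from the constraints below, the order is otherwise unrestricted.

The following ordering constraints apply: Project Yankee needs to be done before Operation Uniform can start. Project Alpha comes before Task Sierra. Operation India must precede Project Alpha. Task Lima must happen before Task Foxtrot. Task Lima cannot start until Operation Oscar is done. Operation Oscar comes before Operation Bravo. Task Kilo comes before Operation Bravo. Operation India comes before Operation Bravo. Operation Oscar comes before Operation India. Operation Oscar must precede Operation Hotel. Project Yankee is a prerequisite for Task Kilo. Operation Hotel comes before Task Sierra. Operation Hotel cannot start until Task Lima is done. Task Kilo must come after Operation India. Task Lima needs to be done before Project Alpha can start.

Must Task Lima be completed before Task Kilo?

No

No chain of constraints connects Task Lima to Task Kilo in either direction.
A valid ordering placing Task Kilo before Task Lima exists, so the answer is no.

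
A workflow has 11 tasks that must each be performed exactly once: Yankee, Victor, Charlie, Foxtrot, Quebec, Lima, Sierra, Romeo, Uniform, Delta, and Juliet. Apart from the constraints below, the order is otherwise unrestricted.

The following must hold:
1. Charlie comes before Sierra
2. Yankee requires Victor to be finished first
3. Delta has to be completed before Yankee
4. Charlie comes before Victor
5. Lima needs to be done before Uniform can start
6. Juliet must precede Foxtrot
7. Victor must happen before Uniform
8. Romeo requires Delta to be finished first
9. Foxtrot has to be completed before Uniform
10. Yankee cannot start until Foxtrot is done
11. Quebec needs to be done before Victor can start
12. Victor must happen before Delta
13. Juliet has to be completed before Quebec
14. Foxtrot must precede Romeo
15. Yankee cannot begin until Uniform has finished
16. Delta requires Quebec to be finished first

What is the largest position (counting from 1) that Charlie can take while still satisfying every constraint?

Every task that must follow Charlie has to come after it. Tracing all chains starting from Charlie, those tasks are: Yankee, Victor, Sierra, Romeo, Uniform, Delta — 6 in total.
With 6 mandatory successors out of 11 tasks total, the latest slot for Charlie is 11−6 = 5, and it's reachable by doing all non-successors before Charlie.

5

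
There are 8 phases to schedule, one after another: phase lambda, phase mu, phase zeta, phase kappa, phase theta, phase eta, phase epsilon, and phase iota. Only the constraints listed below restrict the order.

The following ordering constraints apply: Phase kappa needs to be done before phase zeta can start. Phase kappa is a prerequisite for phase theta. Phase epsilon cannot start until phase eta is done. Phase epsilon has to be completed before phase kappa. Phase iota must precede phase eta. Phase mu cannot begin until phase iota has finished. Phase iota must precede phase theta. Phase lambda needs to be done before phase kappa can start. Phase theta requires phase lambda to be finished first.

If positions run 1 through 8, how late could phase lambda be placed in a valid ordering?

5

Following every chain forward from phase lambda, the phases that must come later are phase zeta, phase kappa, phase theta — 3 of them.
So at least 3 phases follow phase lambda, putting phase lambda no later than position 5. That position is achievable by scheduling everything else first.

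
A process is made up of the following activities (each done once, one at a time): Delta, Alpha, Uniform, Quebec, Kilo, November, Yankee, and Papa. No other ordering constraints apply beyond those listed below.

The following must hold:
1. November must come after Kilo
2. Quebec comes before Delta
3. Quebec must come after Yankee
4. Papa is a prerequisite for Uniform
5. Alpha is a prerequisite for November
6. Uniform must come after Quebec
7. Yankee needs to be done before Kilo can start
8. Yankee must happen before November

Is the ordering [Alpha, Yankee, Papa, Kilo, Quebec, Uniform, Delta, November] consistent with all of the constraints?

Checking each listed constraint against this order: for instance, Alpha is in position 1 and November in position 8, so that constraint holds — and the remaining constraints check out the same way.

Yes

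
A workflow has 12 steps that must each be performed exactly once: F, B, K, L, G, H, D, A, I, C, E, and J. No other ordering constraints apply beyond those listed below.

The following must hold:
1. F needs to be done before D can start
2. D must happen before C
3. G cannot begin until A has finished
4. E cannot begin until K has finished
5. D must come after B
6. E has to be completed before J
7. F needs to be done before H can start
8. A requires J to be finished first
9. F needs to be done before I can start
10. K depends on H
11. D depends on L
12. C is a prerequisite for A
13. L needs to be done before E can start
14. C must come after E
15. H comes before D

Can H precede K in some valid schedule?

Yes

The constraints force H before K, so yes — every valid ordering has H earlier.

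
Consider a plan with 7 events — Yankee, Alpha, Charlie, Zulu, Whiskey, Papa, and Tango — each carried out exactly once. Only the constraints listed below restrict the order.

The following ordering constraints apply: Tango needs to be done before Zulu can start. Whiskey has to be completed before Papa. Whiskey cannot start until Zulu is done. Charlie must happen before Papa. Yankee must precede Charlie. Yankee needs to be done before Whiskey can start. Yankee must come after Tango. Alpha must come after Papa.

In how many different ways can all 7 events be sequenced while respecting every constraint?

Tango is the only event with nothing required before it, so every ordering starts there.
Counting all ways to extend the partial order to a total order gives 5.

5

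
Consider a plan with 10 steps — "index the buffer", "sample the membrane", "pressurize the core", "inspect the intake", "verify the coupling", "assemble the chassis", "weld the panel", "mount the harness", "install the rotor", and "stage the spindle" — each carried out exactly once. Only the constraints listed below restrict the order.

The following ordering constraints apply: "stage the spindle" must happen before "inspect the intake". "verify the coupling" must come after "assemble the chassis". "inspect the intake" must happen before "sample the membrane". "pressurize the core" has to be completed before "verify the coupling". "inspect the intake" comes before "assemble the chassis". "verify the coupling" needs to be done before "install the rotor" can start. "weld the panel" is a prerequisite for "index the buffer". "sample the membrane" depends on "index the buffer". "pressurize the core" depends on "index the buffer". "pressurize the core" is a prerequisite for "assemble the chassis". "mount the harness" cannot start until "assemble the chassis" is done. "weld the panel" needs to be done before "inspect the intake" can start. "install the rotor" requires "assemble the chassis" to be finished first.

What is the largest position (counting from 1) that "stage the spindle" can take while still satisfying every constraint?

4

The steps that are forced after "stage the spindle", directly or by a chain of constraints, are "sample the membrane", "inspect the intake", "verify the coupling", "assemble the chassis", "mount the harness", "install the rotor". That's 6 steps.
So at least 6 steps follow "stage the spindle", putting "stage the spindle" no later than position 4. That position is achievable by scheduling everything else first.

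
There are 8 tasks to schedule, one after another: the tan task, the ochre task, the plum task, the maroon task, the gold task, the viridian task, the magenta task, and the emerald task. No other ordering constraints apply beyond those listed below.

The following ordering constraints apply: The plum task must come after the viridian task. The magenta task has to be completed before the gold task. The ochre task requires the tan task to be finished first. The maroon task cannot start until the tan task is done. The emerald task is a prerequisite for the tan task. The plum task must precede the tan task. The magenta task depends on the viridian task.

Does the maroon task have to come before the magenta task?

No

Nothing in the constraints links the maroon task and the magenta task; they are unordered relative to each other.
So the maroon task can come before the magenta task or after — it is not forced.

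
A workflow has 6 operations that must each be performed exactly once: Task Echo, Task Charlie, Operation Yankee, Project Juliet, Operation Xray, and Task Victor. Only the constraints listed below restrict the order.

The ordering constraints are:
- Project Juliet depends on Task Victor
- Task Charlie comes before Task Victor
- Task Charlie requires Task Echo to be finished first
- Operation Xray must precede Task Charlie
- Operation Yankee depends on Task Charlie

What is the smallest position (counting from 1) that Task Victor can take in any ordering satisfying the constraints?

4

The operations that are forced before Task Victor, directly or transitively, are Task Echo, Task Charlie, Operation Xray. That's 3 operations.
With 3 mandatory predecessors, the earliest Task Victor can sit is position 3+1 = 4, and placing just those 3 first achieves it.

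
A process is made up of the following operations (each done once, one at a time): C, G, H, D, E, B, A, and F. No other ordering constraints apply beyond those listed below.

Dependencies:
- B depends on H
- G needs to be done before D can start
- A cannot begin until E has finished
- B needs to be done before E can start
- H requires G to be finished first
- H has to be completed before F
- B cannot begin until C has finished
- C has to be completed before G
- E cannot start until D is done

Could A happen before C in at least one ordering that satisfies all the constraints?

No

The constraints give a chain C → B → E → A, which forces C before A.
So no valid ordering can have A before C.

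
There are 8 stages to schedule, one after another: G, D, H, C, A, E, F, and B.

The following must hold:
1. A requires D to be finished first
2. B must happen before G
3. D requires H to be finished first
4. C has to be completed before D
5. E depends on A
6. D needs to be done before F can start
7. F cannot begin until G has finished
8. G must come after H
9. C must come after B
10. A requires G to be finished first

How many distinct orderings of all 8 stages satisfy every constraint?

The stages with no prerequisites are H, B; any of them can be placed first.
Systematically extending each partial ordering one stage at a time and counting, there are 24 complete orderings.

24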